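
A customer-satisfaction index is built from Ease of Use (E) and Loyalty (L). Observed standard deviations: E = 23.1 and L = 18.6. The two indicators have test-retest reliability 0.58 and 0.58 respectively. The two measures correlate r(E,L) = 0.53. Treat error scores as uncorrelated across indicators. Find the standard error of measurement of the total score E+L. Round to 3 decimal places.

Var(total) = 879.57 + 455.44 = 1335.01.
True-score variance = 510.151 + 455.44 = 965.59, so reliability = 0.7233.
Error variance = 1335.01 − 965.59 = 369.419; SEM = √369.419 = 19.220.

19.220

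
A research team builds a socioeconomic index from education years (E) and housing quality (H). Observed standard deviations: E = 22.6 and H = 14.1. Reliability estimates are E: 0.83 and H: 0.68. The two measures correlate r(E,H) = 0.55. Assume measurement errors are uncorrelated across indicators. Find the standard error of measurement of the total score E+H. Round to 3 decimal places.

12.266

Var(total) = 709.57 + 350.526 = 1060.1.
True-score variance = 559.122 + 350.526 = 909.648, so reliability = 0.8581.
Error variance = 1060.1 − 909.648 = 150.448; SEM = √150.448 = 12.266.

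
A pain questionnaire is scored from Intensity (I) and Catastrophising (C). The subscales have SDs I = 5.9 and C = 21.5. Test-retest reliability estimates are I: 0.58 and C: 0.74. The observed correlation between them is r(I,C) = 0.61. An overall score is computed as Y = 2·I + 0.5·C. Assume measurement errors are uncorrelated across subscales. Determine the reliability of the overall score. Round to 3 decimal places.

Var(Y) = 2²·5.9² + 0.5²·21.5² + 2·[5.9·21.5·0.61] = 254.803 + 154.757 = 409.56.
With uncorrelated errors the cross-covariances are all true-score covariance, so they carry over unchanged; only the diagonal terms shrink to ρᵢσᵢ².
True-score variance = [2²·5.9²·0.58 + 0.5²·21.5²·0.74] + 154.757 = 166.275 + 154.757 = 321.032.
Reliability = 321.032 / 409.56 = 0.784.

0.784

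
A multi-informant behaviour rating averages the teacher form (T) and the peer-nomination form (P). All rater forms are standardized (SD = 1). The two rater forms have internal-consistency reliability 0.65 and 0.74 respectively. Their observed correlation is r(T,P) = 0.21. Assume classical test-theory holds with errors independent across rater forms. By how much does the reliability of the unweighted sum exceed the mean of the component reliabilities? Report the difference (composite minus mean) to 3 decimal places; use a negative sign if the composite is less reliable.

Var(sum) = 2 + 0.42 = 2.42; true-score variance = 1.39 + 0.42 = 1.81; composite reliability = 0.7479.
Mean component reliability = 0.6950.
Difference = 0.7479 − 0.6950 = 0.053.

0.053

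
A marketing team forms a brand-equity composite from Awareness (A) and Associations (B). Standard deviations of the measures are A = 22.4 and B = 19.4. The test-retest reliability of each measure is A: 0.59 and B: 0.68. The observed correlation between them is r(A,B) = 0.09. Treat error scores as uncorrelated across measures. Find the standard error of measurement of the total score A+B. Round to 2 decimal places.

Var(total) = 878.12 + 78.2208 = 956.341.
True-score variance = 551.963 + 78.2208 = 630.184, so reliability = 0.6590.
Error variance = 956.341 − 630.184 = 326.157; SEM = √326.157 = 18.06.

18.06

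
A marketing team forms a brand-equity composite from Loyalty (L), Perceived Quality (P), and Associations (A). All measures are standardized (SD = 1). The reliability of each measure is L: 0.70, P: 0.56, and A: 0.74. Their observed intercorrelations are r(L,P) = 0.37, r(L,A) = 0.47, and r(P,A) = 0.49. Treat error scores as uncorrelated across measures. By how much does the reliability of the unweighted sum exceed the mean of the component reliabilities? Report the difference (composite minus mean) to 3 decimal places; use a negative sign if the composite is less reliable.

Var(sum) = 3 + 2.66 = 5.66; true-score variance = 2 + 2.66 = 4.66; composite reliability = 0.8233.
Mean component reliability = 0.6667.
Difference = 0.8233 − 0.6667 = 0.157.

0.157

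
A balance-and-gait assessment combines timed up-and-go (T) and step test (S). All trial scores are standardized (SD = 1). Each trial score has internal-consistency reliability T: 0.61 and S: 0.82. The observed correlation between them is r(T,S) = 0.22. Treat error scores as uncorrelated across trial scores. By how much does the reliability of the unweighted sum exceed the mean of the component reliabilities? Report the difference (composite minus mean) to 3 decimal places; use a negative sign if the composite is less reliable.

Var(sum) = 2 + 0.44 = 2.44; true-score variance = 1.43 + 0.44 = 1.87; composite reliability = 0.7664.
Mean component reliability = 0.7150.
Difference = 0.7664 − 0.7150 = 0.051.

0.051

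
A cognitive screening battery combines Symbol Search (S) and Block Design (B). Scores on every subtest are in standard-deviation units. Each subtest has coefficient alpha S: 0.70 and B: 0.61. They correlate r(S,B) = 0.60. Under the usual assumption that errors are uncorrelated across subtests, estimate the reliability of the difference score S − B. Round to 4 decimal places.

0.1375

Var(S−B) = 1 + 1 − 2·0.60 = 2 − 1.2 = 0.8.
With uncorrelated errors the cross-covariances are all true-score covariance, so they carry over unchanged; only the diagonal terms shrink to ρᵢσᵢ².
True-score variance = [0.70 + 0.61] − 1.2 = 1.31 − 1.2 = 0.11.
Reliability = 0.11 / 0.8 = 0.1375.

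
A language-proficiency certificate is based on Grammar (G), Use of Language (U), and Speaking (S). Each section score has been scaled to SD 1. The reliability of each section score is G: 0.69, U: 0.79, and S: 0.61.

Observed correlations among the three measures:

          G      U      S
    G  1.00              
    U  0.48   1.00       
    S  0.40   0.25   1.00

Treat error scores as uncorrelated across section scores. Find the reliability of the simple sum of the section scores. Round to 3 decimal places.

Var(G+U+S) = 3 + 2·[0.48 + 0.40 + 0.25] = 3 + 2.26 = 5.26.
With uncorrelated errors the cross-covariances are all true-score covariance, so they carry over unchanged; only the diagonal terms shrink to ρᵢσᵢ².
True-score variance = [0.69 + 0.79 + 0.61] + 2.26 = 2.09 + 2.26 = 4.35.
Reliability = 4.35 / 5.26 = 0.827.

0.827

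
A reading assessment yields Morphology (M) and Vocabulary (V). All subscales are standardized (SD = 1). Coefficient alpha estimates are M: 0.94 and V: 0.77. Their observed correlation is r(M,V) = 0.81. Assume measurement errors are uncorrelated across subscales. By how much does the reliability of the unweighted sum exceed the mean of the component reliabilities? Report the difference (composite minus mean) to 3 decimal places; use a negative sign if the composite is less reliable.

Var(sum) = 2 + 1.62 = 3.62; true-score variance = 1.71 + 1.62 = 3.33; composite reliability = 0.9199.
Mean component reliability = 0.8550.
Difference = 0.9199 − 0.8550 = 0.065.

0.065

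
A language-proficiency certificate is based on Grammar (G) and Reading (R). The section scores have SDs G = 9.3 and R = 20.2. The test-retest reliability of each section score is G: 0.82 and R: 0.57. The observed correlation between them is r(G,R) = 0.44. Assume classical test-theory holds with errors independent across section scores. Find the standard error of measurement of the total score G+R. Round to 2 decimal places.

13.82

Var(total) = 494.53 + 165.317 = 659.847.
True-score variance = 303.505 + 165.317 = 468.821, so reliability = 0.7105.
Error variance = 659.847 − 468.821 = 191.025; SEM = √191.025 = 13.82.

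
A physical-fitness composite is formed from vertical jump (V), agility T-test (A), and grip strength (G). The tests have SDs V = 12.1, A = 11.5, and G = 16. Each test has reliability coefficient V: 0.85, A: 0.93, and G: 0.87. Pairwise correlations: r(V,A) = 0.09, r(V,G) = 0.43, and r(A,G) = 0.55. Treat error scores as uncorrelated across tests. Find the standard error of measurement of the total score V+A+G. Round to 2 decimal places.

8.03

Var(total) = 534.66 + 393.943 = 928.603.
True-score variance = 470.161 + 393.943 = 864.104, so reliability = 0.9305.
Error variance = 928.603 − 864.104 = 64.499; SEM = √64.499 = 8.03.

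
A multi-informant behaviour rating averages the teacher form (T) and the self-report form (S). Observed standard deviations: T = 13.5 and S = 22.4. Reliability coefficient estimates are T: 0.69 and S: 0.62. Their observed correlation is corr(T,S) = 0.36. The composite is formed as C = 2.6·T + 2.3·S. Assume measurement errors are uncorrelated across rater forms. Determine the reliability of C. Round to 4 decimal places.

Var(C) = 2.6²·13.5² + 2.3²·22.4² + 2·[5.98·13.5·22.4·0.36] = 3886.32 + 1302.01 = 5188.33.
With uncorrelated errors the cross-covariances are all true-score covariance, so they carry over unchanged; only the diagonal terms shrink to ρᵢσᵢ².
True-score variance = [2.6²·13.5²·0.69 + 2.3²·22.4²·0.62] + 1302.01 = 2495.76 + 1302.01 = 3797.77.
Reliability = 3797.77 / 5188.33 = 0.7320.

0.7320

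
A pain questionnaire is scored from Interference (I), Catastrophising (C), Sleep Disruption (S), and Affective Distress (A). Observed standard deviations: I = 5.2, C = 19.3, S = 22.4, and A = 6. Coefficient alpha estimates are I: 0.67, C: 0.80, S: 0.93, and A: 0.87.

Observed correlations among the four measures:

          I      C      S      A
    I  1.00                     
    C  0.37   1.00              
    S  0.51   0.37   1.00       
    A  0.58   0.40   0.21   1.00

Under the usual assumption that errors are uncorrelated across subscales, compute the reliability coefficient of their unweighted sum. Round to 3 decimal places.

Var(I+C+S+A) = 5.2² + 19.3² + 22.4² + 6² + 2·[5.2·19.3·0.37 + 5.2·22.4·0.51 + 5.2·6·0.58 + 19.3·22.4·0.37 + 19.3·6·0.40 + 22.4·6·0.21] = 937.29 + 698.273 = 1635.56.
Under uncorrelated errors the observed covariances equal the true-score covariances, so only the own-variance terms attenuate.
True-score variance = [5.2²·0.67 + 19.3²·0.80 + 22.4²·0.93 + 6²·0.87] + 698.273 = 814.066 + 698.273 = 1512.34.
Reliability = 1512.34 / 1635.56 = 0.925.

0.925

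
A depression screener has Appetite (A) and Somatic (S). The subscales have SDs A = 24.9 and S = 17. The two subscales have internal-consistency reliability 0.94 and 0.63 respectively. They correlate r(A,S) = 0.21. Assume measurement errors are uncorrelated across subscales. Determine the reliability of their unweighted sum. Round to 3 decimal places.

0.867

Var(A+S) = 24.9² + 17² + 2·[24.9·17·0.21] = 909.01 + 177.786 = 1086.8.
Because errors are independent across components, Cov(Tᵢ,Tⱼ) = Cov(Xᵢ,Xⱼ); the off-diagonal part of the true-score variance is the same as above.
True-score variance = [24.9²·0.94 + 17²·0.63] + 177.786 = 764.879 + 177.786 = 942.665.
Reliability = 942.665 / 1086.8 = 0.867.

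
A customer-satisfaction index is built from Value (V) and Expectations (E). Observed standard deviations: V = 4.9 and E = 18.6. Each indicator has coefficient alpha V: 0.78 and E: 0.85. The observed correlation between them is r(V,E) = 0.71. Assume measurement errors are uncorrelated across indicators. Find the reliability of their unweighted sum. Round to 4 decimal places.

Var(V+E) = 4.9² + 18.6² + 2·[4.9·18.6·0.71] = 369.97 + 129.419 = 499.389.
Because errors are independent across components, Cov(Tᵢ,Tⱼ) = Cov(Xᵢ,Xⱼ); the off-diagonal part of the true-score variance is the same as above.
True-score variance = [4.9²·0.78 + 18.6²·0.85] + 129.419 = 312.794 + 129.419 = 442.213.
Reliability = 442.213 / 499.389 = 0.8855.

0.8855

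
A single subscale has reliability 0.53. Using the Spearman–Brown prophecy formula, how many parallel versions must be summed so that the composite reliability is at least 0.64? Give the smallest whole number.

k ≥ ρ*(1−ρ₁)/(ρ₁(1−ρ*)) = 0.64·0.47 / (0.53·0.36) = 1.577.
Smallest integer k = 2.

2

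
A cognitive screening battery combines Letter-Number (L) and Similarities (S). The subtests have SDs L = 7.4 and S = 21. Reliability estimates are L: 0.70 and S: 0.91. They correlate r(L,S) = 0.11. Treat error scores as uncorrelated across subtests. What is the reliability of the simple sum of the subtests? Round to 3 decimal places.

Var(L+S) = 7.4² + 21² + 2·[7.4·21·0.11] = 495.76 + 34.188 = 529.948.
Under uncorrelated errors the observed covariances equal the true-score covariances, so only the own-variance terms attenuate.
True-score variance = [7.4²·0.70 + 21²·0.91] + 34.188 = 439.642 + 34.188 = 473.83.
Reliability = 473.83 / 529.948 = 0.894.

0.894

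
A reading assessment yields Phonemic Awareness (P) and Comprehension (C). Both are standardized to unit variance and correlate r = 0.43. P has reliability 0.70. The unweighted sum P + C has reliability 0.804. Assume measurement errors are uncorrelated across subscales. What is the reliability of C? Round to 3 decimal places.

0.739

Var(P+C) = 2 + 2·0.43 = 2.860.
True-score variance = ρ_P + ρ_C + 2·0.43, so 0.804 = (0.70 + ρ_C + 0.86) / 2.860.
ρ_C = 0.804·2.860 − 0.70 − 0.86 = 0.739.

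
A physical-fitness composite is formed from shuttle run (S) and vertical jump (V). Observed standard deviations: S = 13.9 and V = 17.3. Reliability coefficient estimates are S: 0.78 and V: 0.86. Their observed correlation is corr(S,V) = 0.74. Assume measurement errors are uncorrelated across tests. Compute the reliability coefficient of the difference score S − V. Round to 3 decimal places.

0.382

Var(S−V) = 13.9² + 17.3² − 2·13.9·17.3·0.74 = 492.5 − 355.896 = 136.604.
With uncorrelated errors the cross-covariances are all true-score covariance, so they carry over unchanged; only the diagonal terms shrink to ρᵢσᵢ².
True-score variance = [13.9²·0.78 + 17.3²·0.86] − 355.896 = 408.093 − 355.896 = 52.1976.
Reliability = 52.1976 / 136.604 = 0.382.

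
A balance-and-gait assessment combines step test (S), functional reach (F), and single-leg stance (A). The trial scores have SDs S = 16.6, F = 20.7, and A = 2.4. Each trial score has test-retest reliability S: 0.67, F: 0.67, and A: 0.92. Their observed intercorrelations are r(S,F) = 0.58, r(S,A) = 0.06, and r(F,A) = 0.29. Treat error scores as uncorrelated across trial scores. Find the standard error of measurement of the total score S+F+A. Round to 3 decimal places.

Var(total) = 709.81 + 432.194 = 1142.
True-score variance = 477.013 + 432.194 = 909.207, so reliability = 0.7962.
Error variance = 1142 − 909.207 = 232.797; SEM = √232.797 = 15.258.

15.258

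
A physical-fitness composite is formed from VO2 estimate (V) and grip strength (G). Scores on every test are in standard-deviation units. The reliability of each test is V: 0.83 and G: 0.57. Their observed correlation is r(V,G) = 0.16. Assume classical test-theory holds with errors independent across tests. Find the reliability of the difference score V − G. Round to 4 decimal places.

Var(V−G) = 1 + 1 − 2·0.16 = 2 − 0.32 = 1.68.
With uncorrelated errors the cross-covariances are all true-score covariance, so they carry over unchanged; only the diagonal terms shrink to ρᵢσᵢ².
True-score variance = [0.83 + 0.57] − 0.32 = 1.4 − 0.32 = 1.08.
Reliability = 1.08 / 1.68 = 0.6429.

0.6429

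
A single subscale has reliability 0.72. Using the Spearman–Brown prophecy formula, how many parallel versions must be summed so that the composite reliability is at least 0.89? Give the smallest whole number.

k ≥ ρ*(1−ρ₁)/(ρ₁(1−ρ*)) = 0.89·0.28 / (0.72·0.11) = 3.146.
Smallest integer k = 4.

4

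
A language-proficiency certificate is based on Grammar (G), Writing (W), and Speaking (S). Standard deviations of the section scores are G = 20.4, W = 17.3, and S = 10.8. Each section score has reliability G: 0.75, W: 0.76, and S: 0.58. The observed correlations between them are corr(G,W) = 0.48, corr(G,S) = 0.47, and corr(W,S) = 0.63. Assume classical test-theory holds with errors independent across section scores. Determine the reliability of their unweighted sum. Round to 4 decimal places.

0.8606

Var(G+W+S) = 20.4² + 17.3² + 10.8² + 2·[20.4·17.3·0.48 + 20.4·10.8·0.47 + 17.3·10.8·0.63] = 832.09 + 781.322 = 1613.41.
Because errors are independent across components, Cov(Tᵢ,Tⱼ) = Cov(Xᵢ,Xⱼ); the off-diagonal part of the true-score variance is the same as above.
True-score variance = [20.4²·0.75 + 17.3²·0.76 + 10.8²·0.58] + 781.322 = 607.232 + 781.322 = 1388.55.
Reliability = 1388.55 / 1613.41 = 0.8606.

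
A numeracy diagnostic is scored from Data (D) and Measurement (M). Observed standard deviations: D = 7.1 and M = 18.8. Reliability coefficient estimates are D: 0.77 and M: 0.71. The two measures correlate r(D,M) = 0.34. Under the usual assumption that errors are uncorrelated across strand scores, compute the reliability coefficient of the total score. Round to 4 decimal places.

Var(D+M) = 7.1² + 18.8² + 2·[7.1·18.8·0.34] = 403.85 + 90.7664 = 494.616.
Because errors are independent across components, Cov(Tᵢ,Tⱼ) = Cov(Xᵢ,Xⱼ); the off-diagonal part of the true-score variance is the same as above.
True-score variance = [7.1²·0.77 + 18.8²·0.71] + 90.7664 = 289.758 + 90.7664 = 380.524.
Reliability = 380.524 / 494.616 = 0.7693.

0.7693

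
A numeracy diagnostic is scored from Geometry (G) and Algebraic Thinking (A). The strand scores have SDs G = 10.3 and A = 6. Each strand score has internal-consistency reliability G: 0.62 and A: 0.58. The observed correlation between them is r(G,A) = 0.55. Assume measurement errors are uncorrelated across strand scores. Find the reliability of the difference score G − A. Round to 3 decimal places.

0.252

Var(G−A) = 10.3² + 6² − 2·10.3·6·0.55 = 142.09 − 67.98 = 74.11.
Under uncorrelated errors the observed covariances equal the true-score covariances, so only the own-variance terms attenuate.
True-score variance = [10.3²·0.62 + 6²·0.58] − 67.98 = 86.6558 − 67.98 = 18.6758.
Reliability = 18.6758 / 74.11 = 0.252.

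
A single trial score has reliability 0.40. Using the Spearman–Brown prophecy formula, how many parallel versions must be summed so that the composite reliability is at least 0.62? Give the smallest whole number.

k ≥ ρ*(1−ρ₁)/(ρ₁(1−ρ*)) = 0.62·0.60 / (0.40·0.38) = 2.447.
Smallest integer k = 3.

3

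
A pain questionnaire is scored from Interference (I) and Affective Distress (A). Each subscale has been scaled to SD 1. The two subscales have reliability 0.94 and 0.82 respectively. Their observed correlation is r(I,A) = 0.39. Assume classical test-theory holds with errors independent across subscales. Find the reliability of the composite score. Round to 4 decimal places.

0.9137

Var(I+A) = 2 + 2·[0.39] = 2 + 0.78 = 2.78.
Under uncorrelated errors the observed covariances equal the true-score covariances, so only the own-variance terms attenuate.
True-score variance = [0.94 + 0.82] + 0.78 = 1.76 + 0.78 = 2.54.
Reliability = 2.54 / 2.78 = 0.9137.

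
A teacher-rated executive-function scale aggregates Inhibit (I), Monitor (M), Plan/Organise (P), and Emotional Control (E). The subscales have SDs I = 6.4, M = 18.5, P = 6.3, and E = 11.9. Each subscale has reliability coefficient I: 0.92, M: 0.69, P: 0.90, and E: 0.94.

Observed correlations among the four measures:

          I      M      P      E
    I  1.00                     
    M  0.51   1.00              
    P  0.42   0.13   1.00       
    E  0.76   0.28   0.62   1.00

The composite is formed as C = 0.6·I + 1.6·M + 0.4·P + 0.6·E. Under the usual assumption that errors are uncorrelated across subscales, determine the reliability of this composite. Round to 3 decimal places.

Var(C) = 0.6²·6.4² + 1.6²·18.5² + 0.4²·6.3² + 0.6²·11.9² + 2·[0.96·6.4·18.5·0.51 + 0.24·6.4·6.3·0.42 + 0.36·6.4·11.9·0.76 + 0.64·18.5·6.3·0.13 + 0.96·18.5·11.9·0.28 + 0.24·6.3·11.9·0.62] = 948.236 + 325.798 = 1274.03.
Under uncorrelated errors the observed covariances equal the true-score covariances, so only the own-variance terms attenuate.
True-score variance = [0.6²·6.4²·0.92 + 1.6²·18.5²·0.69 + 0.4²·6.3²·0.90 + 0.6²·11.9²·0.94] + 325.798 = 671.753 + 325.798 = 997.551.
Reliability = 997.551 / 1274.03 = 0.783.

0.783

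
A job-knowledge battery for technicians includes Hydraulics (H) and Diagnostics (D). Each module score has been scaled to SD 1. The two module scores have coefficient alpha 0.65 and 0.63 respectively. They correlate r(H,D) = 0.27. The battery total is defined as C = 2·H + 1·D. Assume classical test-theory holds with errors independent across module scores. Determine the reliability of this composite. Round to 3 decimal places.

Var(C) = 2² + 1 + 2·[2·0.27] = 5 + 1.08 = 6.08.
Because errors are independent across components, Cov(Tᵢ,Tⱼ) = Cov(Xᵢ,Xⱼ); the off-diagonal part of the true-score variance is the same as above.
True-score variance = [2²·0.65 + 0.63] + 1.08 = 3.23 + 1.08 = 4.31.
Reliability = 4.31 / 6.08 = 0.709.

0.709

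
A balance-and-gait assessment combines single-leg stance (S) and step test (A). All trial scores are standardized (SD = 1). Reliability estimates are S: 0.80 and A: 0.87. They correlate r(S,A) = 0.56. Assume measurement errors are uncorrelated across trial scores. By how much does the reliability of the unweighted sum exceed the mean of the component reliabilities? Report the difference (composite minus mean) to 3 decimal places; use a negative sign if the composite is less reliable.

Var(sum) = 2 + 1.12 = 3.12; true-score variance = 1.67 + 1.12 = 2.79; composite reliability = 0.8942.
Mean component reliability = 0.8350.
Difference = 0.8942 − 0.8350 = 0.059.

0.059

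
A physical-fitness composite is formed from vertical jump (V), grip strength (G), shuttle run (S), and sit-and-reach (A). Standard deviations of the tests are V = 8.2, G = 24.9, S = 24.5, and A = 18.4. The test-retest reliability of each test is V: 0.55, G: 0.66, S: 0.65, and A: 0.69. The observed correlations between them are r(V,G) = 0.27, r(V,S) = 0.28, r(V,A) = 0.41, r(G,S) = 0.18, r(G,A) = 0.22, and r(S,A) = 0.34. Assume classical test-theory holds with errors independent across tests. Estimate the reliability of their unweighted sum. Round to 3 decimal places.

0.794

Var(V+G+S+A) = 8.2² + 24.9² + 24.5² + 18.4² + 2·[8.2·24.9·0.27 + 8.2·24.5·0.28 + 8.2·18.4·0.41 + 24.9·24.5·0.18 + 24.9·18.4·0.22 + 24.5·18.4·0.34] = 1626.06 + 1074.24 = 2700.3.
Under uncorrelated errors the observed covariances equal the true-score covariances, so only the own-variance terms attenuate.
True-score variance = [8.2²·0.55 + 24.9²·0.66 + 24.5²·0.65 + 18.4²·0.69] + 1074.24 = 1069.96 + 1074.24 = 2144.19.
Reliability = 2144.19 / 2700.3 = 0.794.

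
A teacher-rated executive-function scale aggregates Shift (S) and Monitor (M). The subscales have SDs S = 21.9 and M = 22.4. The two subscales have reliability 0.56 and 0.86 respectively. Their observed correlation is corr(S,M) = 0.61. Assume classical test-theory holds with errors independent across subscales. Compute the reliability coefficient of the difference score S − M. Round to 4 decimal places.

Var(S−M) = 21.9² + 22.4² − 2·21.9·22.4·0.61 = 981.37 − 598.483 = 382.887.
Because errors are independent across components, Cov(Tᵢ,Tⱼ) = Cov(Xᵢ,Xⱼ); the off-diagonal part of the true-score variance is the same as above.
True-score variance = [21.9²·0.56 + 22.4²·0.86] − 598.483 = 700.095 − 598.483 = 101.612.
Reliability = 101.612 / 382.887 = 0.2654.

0.2654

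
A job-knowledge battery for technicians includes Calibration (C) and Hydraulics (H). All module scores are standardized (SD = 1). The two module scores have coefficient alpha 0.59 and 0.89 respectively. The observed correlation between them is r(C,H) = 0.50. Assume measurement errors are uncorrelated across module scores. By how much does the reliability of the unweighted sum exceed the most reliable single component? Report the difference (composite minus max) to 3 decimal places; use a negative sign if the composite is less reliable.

Var(sum) = 2 + 1 = 3; true-score variance = 1.48 + 1 = 2.48; composite reliability = 0.8267.
Max component reliability = 0.8900.
Difference = 0.8267 − 0.8900 = -0.063.

-0.063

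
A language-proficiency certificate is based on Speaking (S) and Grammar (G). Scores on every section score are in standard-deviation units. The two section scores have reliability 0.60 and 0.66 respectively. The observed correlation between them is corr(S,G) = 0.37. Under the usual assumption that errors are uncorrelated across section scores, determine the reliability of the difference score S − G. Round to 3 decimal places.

0.413

Var(S−G) = 1 + 1 − 2·0.37 = 2 − 0.74 = 1.26.
Under uncorrelated errors the observed covariances equal the true-score covariances, so only the own-variance terms attenuate.
True-score variance = [0.60 + 0.66] − 0.74 = 1.26 − 0.74 = 0.52.
Reliability = 0.52 / 1.26 = 0.413.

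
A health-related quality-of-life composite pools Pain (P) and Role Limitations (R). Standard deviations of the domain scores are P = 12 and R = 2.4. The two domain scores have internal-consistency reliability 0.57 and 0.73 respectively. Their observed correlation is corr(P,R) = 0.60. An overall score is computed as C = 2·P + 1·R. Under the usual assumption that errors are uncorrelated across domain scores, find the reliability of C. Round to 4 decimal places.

Var(C) = 2²·12² + 2.4² + 2·[2·12·2.4·0.60] = 581.76 + 69.12 = 650.88.
Under uncorrelated errors the observed covariances equal the true-score covariances, so only the own-variance terms attenuate.
True-score variance = [2²·12²·0.57 + 2.4²·0.73] + 69.12 = 332.525 + 69.12 = 401.645.
Reliability = 401.645 / 650.88 = 0.6171.

0.6171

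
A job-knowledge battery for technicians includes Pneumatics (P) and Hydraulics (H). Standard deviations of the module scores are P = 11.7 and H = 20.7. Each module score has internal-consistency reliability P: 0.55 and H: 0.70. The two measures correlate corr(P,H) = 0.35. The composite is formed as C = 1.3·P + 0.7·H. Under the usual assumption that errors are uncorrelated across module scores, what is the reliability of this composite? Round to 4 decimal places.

Var(C) = 1.3²·11.7² + 0.7²·20.7² + 2·[0.91·11.7·20.7·0.35] = 441.304 + 154.275 = 595.579.
With uncorrelated errors the cross-covariances are all true-score covariance, so they carry over unchanged; only the diagonal terms shrink to ρᵢσᵢ².
True-score variance = [1.3²·11.7²·0.55 + 0.7²·20.7²·0.70] + 154.275 = 274.211 + 154.275 = 428.486.
Reliability = 428.486 / 595.579 = 0.7194.

0.7194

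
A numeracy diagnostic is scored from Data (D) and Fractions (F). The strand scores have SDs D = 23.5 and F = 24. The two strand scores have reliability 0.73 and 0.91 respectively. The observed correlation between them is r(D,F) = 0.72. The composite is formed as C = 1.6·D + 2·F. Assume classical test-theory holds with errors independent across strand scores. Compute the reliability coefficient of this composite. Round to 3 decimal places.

Var(C) = 1.6²·23.5² + 2²·24² + 2·[3.2·23.5·24·0.72] = 3717.76 + 2598.91 = 6316.67.
Under uncorrelated errors the observed covariances equal the true-score covariances, so only the own-variance terms attenuate.
True-score variance = [1.6²·23.5²·0.73 + 2²·24²·0.91] + 2598.91 = 3128.68 + 2598.91 = 5727.6.
Reliability = 5727.6 / 6316.67 = 0.907.

0.907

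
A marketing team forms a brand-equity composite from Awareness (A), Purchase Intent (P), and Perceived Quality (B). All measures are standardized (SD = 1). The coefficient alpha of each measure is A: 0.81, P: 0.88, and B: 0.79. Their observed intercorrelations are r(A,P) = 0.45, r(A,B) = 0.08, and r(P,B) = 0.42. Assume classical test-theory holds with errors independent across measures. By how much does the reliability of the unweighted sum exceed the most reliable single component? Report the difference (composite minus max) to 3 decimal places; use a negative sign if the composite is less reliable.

Var(sum) = 3 + 1.9 = 4.9; true-score variance = 2.48 + 1.9 = 4.38; composite reliability = 0.8939.
Max component reliability = 0.8800.
Difference = 0.8939 − 0.8800 = 0.014.

0.014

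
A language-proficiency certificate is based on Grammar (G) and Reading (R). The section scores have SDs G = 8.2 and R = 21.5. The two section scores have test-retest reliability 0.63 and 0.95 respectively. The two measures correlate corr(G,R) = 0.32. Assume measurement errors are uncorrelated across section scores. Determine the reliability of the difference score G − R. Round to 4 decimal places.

0.8848

Var(G−R) = 8.2² + 21.5² − 2·8.2·21.5·0.32 = 529.49 − 112.832 = 416.658.
With uncorrelated errors the cross-covariances are all true-score covariance, so they carry over unchanged; only the diagonal terms shrink to ρᵢσᵢ².
True-score variance = [8.2²·0.63 + 21.5²·0.95] − 112.832 = 481.499 − 112.832 = 368.667.
Reliability = 368.667 / 416.658 = 0.8848.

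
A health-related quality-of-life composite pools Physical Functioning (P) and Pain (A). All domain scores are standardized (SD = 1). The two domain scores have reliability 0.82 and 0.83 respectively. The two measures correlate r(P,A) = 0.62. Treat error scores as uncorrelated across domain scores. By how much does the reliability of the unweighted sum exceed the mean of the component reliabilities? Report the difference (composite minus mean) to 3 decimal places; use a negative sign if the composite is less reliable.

0.067

Var(sum) = 2 + 1.24 = 3.24; true-score variance = 1.65 + 1.24 = 2.89; composite reliability = 0.8920.
Mean component reliability = 0.8250.
Difference = 0.8920 − 0.8250 = 0.067.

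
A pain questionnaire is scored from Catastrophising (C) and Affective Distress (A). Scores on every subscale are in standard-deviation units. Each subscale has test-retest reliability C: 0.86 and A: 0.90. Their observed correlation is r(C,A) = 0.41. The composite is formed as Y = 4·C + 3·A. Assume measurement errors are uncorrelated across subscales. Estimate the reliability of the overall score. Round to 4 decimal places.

0.9099

Var(Y) = 4² + 3² + 2·[12·0.41] = 25 + 9.84 = 34.84.
With uncorrelated errors the cross-covariances are all true-score covariance, so they carry over unchanged; only the diagonal terms shrink to ρᵢσᵢ².
True-score variance = [4²·0.86 + 3²·0.90] + 9.84 = 21.86 + 9.84 = 31.7.
Reliability = 31.7 / 34.84 = 0.9099.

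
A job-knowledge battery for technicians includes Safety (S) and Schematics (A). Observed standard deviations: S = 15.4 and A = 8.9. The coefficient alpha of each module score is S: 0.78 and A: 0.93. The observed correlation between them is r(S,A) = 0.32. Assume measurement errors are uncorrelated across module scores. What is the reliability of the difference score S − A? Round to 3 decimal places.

0.748

Var(S−A) = 15.4² + 8.9² − 2·15.4·8.9·0.32 = 316.37 − 87.7184 = 228.652.
Under uncorrelated errors the observed covariances equal the true-score covariances, so only the own-variance terms attenuate.
True-score variance = [15.4²·0.78 + 8.9²·0.93] − 87.7184 = 258.65 − 87.7184 = 170.932.
Reliability = 170.932 / 228.652 = 0.748.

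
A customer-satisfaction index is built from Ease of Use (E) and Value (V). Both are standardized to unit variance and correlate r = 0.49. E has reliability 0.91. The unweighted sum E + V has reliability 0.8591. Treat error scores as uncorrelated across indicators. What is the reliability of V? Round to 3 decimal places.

0.670

Var(E+V) = 2 + 2·0.49 = 2.980.
True-score variance = ρ_E + ρ_V + 2·0.49, so 0.8591 = (0.91 + ρ_V + 0.98) / 2.980.
ρ_V = 0.8591·2.980 − 0.91 − 0.98 = 0.670.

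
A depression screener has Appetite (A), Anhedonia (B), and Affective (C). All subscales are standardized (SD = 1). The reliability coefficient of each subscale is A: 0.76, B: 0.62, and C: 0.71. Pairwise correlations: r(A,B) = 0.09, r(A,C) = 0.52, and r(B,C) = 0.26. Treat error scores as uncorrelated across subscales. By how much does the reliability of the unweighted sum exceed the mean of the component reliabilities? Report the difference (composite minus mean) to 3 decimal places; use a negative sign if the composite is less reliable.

Var(sum) = 3 + 1.74 = 4.74; true-score variance = 2.09 + 1.74 = 3.83; composite reliability = 0.8080.
Mean component reliability = 0.6967.
Difference = 0.8080 − 0.6967 = 0.111.

0.111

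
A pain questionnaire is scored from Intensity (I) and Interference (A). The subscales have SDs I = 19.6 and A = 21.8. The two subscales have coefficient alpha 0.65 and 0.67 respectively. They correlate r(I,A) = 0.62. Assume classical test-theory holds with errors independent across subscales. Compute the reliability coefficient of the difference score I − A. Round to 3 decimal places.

0.116

Var(I−A) = 19.6² + 21.8² − 2·19.6·21.8·0.62 = 859.4 − 529.827 = 329.573.
Because errors are independent across components, Cov(Tᵢ,Tⱼ) = Cov(Xᵢ,Xⱼ); the off-diagonal part of the true-score variance is the same as above.
True-score variance = [19.6²·0.65 + 21.8²·0.67] − 529.827 = 568.115 − 529.827 = 38.2876.
Reliability = 38.2876 / 329.573 = 0.116.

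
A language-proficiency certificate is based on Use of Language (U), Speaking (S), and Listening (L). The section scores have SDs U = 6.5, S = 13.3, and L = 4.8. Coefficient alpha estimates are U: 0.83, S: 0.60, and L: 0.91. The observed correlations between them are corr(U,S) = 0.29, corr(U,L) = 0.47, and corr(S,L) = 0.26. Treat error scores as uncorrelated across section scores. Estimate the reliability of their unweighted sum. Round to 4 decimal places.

0.7745

Var(U+S+L) = 6.5² + 13.3² + 4.8² + 2·[6.5·13.3·0.29 + 6.5·4.8·0.47 + 13.3·4.8·0.26] = 242.18 + 112.666 = 354.846.
Because errors are independent across components, Cov(Tᵢ,Tⱼ) = Cov(Xᵢ,Xⱼ); the off-diagonal part of the true-score variance is the same as above.
True-score variance = [6.5²·0.83 + 13.3²·0.60 + 4.8²·0.91] + 112.666 = 162.168 + 112.666 = 274.834.
Reliability = 274.834 / 354.846 = 0.7745.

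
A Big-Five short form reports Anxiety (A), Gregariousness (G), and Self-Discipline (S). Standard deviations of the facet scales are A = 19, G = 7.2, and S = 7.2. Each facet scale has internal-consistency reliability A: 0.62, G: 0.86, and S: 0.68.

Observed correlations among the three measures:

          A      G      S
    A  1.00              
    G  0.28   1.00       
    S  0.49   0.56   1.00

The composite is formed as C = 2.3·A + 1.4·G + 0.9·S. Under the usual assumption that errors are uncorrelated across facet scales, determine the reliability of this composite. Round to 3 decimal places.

0.716

Var(C) = 2.3²·19² + 1.4²·7.2² + 0.9²·7.2² + 2·[3.22·19·7.2·0.28 + 2.07·19·7.2·0.49 + 1.26·7.2·7.2·0.56] = 2053.29 + 597.347 = 2650.63.
Because errors are independent across components, Cov(Tᵢ,Tⱼ) = Cov(Xᵢ,Xⱼ); the off-diagonal part of the true-score variance is the same as above.
True-score variance = [2.3²·19²·0.62 + 1.4²·7.2²·0.86 + 0.9²·7.2²·0.68] + 597.347 = 1299.94 + 597.347 = 1897.29.
Reliability = 1897.29 / 2650.63 = 0.716.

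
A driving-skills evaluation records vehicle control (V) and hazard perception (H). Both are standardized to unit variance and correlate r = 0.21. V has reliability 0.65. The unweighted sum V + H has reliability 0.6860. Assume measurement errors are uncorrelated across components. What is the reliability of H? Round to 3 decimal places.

Var(V+H) = 2 + 2·0.21 = 2.420.
True-score variance = ρ_V + ρ_H + 2·0.21, so 0.6860 = (0.65 + ρ_H + 0.42) / 2.420.
ρ_H = 0.6860·2.420 − 0.65 − 0.42 = 0.590.

0.590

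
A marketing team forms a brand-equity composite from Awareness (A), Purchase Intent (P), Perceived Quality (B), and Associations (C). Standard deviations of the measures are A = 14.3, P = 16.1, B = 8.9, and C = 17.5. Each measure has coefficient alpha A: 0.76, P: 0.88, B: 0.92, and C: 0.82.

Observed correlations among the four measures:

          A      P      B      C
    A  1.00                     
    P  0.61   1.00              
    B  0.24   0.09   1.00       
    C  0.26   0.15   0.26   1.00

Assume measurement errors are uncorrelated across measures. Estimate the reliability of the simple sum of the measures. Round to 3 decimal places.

0.906

Var(A+P+B+C) = 14.3² + 16.1² + 8.9² + 17.5² + 2·[14.3·16.1·0.61 + 14.3·8.9·0.24 + 14.3·17.5·0.26 + 16.1·8.9·0.09 + 16.1·17.5·0.15 + 8.9·17.5·0.26] = 849.16 + 663.407 = 1512.57.
With uncorrelated errors the cross-covariances are all true-score covariance, so they carry over unchanged; only the diagonal terms shrink to ρᵢσᵢ².
True-score variance = [14.3²·0.76 + 16.1²·0.88 + 8.9²·0.92 + 17.5²·0.82] + 663.407 = 707.515 + 663.407 = 1370.92.
Reliability = 1370.92 / 1512.57 = 0.906.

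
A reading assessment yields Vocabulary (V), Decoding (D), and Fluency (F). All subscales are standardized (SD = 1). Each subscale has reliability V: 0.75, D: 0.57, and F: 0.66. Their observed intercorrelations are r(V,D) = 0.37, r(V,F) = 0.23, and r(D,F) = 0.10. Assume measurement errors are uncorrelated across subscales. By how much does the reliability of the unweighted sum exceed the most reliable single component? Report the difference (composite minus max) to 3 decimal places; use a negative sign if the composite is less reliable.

0.018

Var(sum) = 3 + 1.4 = 4.4; true-score variance = 1.98 + 1.4 = 3.38; composite reliability = 0.7682.
Max component reliability = 0.7500.
Difference = 0.7682 − 0.7500 = 0.018.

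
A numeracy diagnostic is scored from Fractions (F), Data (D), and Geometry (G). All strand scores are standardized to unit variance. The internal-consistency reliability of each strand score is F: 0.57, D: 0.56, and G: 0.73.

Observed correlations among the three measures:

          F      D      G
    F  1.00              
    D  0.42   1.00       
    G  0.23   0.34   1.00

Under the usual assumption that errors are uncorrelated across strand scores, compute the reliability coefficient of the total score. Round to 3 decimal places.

0.771

Var(F+D+G) = 3 + 2·[0.42 + 0.23 + 0.34] = 3 + 1.98 = 4.98.
Under uncorrelated errors the observed covariances equal the true-score covariances, so only the own-variance terms attenuate.
True-score variance = [0.57 + 0.56 + 0.73] + 1.98 = 1.86 + 1.98 = 3.84.
Reliability = 3.84 / 4.98 = 0.771.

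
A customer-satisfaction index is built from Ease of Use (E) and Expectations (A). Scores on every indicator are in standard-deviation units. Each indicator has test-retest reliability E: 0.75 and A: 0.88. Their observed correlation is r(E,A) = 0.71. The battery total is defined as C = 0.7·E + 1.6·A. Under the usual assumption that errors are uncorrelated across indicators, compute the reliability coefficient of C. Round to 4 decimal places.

0.9074

Var(C) = 0.7² + 1.6² + 2·[1.12·0.71] = 3.05 + 1.5904 = 4.6404.
Under uncorrelated errors the observed covariances equal the true-score covariances, so only the own-variance terms attenuate.
True-score variance = [0.7²·0.75 + 1.6²·0.88] + 1.5904 = 2.6203 + 1.5904 = 4.2107.
Reliability = 4.2107 / 4.6404 = 0.9074.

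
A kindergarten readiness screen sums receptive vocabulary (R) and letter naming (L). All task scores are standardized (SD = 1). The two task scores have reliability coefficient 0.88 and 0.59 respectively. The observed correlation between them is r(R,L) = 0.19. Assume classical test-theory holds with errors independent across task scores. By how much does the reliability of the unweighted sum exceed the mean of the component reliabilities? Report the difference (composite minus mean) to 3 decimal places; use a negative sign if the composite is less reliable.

0.042

Var(sum) = 2 + 0.38 = 2.38; true-score variance = 1.47 + 0.38 = 1.85; composite reliability = 0.7773.
Mean component reliability = 0.7350.
Difference = 0.7773 − 0.7350 = 0.042.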